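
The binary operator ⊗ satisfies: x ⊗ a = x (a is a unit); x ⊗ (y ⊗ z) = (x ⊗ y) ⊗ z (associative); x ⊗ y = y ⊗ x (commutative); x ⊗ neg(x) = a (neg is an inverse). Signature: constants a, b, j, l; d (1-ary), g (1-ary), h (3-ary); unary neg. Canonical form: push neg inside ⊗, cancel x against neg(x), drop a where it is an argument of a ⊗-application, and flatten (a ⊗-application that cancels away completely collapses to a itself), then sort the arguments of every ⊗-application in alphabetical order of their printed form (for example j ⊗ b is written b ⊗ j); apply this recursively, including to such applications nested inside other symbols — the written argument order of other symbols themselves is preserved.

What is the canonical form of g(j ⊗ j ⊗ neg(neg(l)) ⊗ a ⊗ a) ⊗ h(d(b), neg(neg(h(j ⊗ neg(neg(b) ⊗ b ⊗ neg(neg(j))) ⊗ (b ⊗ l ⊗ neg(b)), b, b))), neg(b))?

Answer: g(j ⊗ j ⊗ l) ⊗ h(d(b), h(l, b, b), neg(b))

Derivation:
Push neg inside:  distribute neg over ⊗ and collapse double neg
Collect terms:  g(j ⊗ j ⊗ l) ⊗ h(d(b), h(l, b, b), neg(b))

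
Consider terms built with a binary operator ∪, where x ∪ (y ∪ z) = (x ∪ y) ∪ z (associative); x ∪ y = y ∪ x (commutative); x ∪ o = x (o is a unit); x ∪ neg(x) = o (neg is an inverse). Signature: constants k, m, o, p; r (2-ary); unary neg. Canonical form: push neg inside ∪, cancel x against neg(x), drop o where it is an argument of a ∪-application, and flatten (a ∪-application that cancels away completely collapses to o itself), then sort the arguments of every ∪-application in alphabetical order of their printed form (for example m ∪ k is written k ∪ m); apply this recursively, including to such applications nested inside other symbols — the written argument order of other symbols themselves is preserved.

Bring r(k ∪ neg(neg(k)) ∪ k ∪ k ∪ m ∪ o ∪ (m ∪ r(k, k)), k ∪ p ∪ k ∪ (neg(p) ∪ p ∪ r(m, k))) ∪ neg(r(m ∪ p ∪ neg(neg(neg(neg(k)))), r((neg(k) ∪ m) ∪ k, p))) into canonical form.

Push neg inside:  distribute neg over ∪ and collapse double neg
Collect terms:  r(k ∪ k ∪ k ∪ k ∪ m ∪ m ∪ r(k, k), k ∪ k ∪ p ∪ r(m, k)) ∪ neg(r(k ∪ m ∪ p, r(m, p)))
Sort:  neg(r(k ∪ m ∪ p, r(m, p))) ∪ r(k ∪ k ∪ k ∪ k ∪ m ∪ m ∪ r(k, k), k ∪ k ∪ p ∪ r(m, k))

Answer: neg(r(k ∪ m ∪ p, r(m, p))) ∪ r(k ∪ k ∪ k ∪ k ∪ m ∪ m ∪ r(k, k), k ∪ k ∪ p ∪ r(m, k))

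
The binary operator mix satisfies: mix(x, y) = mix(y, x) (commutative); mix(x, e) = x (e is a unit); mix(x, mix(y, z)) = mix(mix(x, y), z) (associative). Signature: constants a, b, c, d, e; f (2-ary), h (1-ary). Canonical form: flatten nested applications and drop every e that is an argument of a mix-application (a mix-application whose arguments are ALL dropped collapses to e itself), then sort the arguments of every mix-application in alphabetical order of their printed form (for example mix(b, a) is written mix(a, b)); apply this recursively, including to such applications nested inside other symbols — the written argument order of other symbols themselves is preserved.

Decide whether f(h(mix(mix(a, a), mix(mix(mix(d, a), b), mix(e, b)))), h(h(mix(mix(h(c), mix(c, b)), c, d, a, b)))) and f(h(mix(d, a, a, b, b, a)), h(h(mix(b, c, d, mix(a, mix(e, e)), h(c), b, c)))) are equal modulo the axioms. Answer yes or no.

Left:  f(h(mix(mix(a, a), mix(mix(mix(d, a), b), mix(e, b)))), h(h(mix(mix(h(c), mix(c, b)), c, d, a, b))))
  Focus inside:  mix(mix(a, a), mix(mix(mix(d, a), b), mix(e, b)))
  Merge nested applications:  mix(a, a, d, a, b, e, b)
  Units out:  drop e
  Sort:  mix(a, a, a, b, b, d)
  Put back:  f(h(mix(a, a, a, b, b, d)), h(h(mix(a, b, b, c, c, d, h(c)))))
Right:  f(h(mix(d, a, a, b, b, a)), h(h(mix(b, c, d, mix(a, mix(e, e)), h(c), b, c))))
  Focus inside:  mix(b, c, d, mix(a, mix(e, e)), h(c), b, c)
  Merge nested applications:  mix(b, c, d, a, e, e, h(c), b, c)
  Units out:  drop e (×2)
  Sort:  mix(a, b, b, c, c, d, h(c))
  Rebuild:  f(h(mix(a, a, a, b, b, d)), h(h(mix(a, b, b, c, c, d, h(c)))))

Answer: yes — both canonical forms are f(h(mix(a, a, a, b, b, d)), h(h(mix(a, b, b, c, c, d, h(c)))))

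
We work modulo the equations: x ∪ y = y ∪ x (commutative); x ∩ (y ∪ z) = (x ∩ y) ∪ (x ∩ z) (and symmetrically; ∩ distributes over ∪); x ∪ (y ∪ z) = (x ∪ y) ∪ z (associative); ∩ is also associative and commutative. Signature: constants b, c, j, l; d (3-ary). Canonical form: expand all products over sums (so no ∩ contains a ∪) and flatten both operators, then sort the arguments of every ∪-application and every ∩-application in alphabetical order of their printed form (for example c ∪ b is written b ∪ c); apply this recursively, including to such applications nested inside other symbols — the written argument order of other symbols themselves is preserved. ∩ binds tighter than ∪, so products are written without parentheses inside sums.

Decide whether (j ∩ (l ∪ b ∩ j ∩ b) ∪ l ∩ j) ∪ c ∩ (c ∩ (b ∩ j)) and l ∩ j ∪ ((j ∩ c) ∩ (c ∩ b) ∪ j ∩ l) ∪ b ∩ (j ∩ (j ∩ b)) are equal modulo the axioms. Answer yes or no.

Left:  (j ∩ (l ∪ b ∩ j ∩ b) ∪ l ∩ j) ∪ c ∩ (c ∩ (b ∩ j))
  Distribute:  j ∩ l ∪ b ∩ b ∩ j ∩ j ∪ j ∩ l ∪ b ∩ c ∩ c ∩ j
  Order the arguments:  b ∩ b ∩ j ∩ j ∪ b ∩ c ∩ c ∩ j ∪ j ∩ l ∪ j ∩ l
Right:  l ∩ j ∪ ((j ∩ c) ∩ (c ∩ b) ∪ j ∩ l) ∪ b ∩ (j ∩ (j ∩ b))
  Flatten:  j ∩ l ∪ b ∩ c ∩ c ∩ j ∪ j ∩ l ∪ b ∩ b ∩ j ∩ j
  Sort arguments:  b ∩ b ∩ j ∩ j ∪ b ∩ c ∩ c ∩ j ∪ j ∩ l ∪ j ∩ l

Answer: yes — both canonical forms are b ∩ b ∩ j ∩ j ∪ b ∩ c ∩ c ∩ j ∪ j ∩ l ∪ j ∩ l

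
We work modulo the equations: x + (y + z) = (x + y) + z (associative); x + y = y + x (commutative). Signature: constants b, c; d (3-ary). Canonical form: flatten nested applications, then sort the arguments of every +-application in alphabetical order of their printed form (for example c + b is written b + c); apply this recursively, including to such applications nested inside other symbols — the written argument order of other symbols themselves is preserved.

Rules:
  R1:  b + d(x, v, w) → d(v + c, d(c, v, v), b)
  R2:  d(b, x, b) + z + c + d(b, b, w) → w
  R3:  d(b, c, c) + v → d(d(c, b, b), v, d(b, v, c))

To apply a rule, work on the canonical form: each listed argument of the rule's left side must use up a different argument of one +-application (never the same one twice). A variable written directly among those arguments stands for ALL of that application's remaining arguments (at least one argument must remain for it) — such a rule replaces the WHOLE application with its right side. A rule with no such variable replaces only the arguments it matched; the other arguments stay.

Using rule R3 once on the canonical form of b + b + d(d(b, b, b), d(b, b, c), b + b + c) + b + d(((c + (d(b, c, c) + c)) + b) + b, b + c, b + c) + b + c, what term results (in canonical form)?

Answer: b + b + b + b + c + d(d(b, b, b), d(b, b, c), b + b + c) + d(d(d(c, b, b), b + b + c + c, d(b, b + b + c + c, c)), b + c, b + c)

Derivation:
Canonical form:  b + b + b + b + c + d(b + b + c + c + d(b, c, c), b + c, b + c) + d(d(b, b, b), d(b, b, c), b + b + c)
R3 matches:  uses d(b, c, c);  v := b + b + c + c
The variable takes the whole remainder — replace the entire application.
New term:  b + b + b + b + c + d(d(b, b, b), d(b, b, c), b + b + c) + d(d(d(c, b, b), b + b + c + c, d(b, b + b + c + c, c)), b + c, b + c)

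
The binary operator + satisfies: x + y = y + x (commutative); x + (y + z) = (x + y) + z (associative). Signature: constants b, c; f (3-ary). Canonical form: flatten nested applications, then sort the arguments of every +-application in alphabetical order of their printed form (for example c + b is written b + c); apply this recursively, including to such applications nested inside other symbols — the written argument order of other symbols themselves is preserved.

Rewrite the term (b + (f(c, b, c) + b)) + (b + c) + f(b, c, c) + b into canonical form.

Answer: b + b + b + b + c + f(b, c, c) + f(c, b, c)

Derivation:
Merge nested applications:  b + f(c, b, c) + b + b + c + f(b, c, c) + b
Sort arguments:  b + b + b + b + c + f(b, c, c) + f(c, b, c)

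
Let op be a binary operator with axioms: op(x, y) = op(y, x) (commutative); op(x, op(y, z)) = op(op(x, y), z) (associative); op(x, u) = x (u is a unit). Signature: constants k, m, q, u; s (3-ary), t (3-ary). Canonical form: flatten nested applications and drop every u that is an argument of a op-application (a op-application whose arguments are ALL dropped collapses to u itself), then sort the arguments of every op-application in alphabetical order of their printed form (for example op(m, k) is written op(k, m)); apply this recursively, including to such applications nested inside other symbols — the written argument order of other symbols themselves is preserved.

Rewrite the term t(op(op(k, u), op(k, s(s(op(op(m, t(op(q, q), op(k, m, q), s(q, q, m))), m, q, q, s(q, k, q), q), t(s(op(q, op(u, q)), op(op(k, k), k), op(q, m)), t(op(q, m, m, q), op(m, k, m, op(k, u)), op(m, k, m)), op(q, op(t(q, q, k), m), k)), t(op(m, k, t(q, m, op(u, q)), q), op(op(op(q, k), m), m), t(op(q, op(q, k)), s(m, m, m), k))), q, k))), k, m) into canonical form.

Descend into:  op(op(k, u), op(k, s(s(op(op(m, t(op(q, q), op(k, m, q), s(q, q, m))), m, q, q, s(q, k, q), q), t(s(op(q, op(u, q)), op(op(k, k), k), op(q, m)), t(op(q, m, m, q), op(m, k, m, op(k, u)), op(m, k, m)), op(q, op(t(q, q, k), m), k)), t(op(m, k, t(q, m, op(u, q)), q), op(op(op(q, k), m), m), t(op(q, op(q, k)), s(m, m, m), k))), q, k)))
Flatten:  op(k, u, k, s(s(op(op(m, t(op(q, q), op(k, m, q), s(q, q, m))), m, q, q, s(q, k, q), q), t(s(op(q, op(u, q)), op(op(k, k), k), op(q, m)), t(op(q, m, m, q), op(m, k, m, op(k, u)), op(m, k, m)), op(q, op(t(q, q, k), m), k)), t(op(m, k, t(q, m, op(u, q)), q), op(op(op(q, k), m), m), t(op(q, op(q, k)), s(m, m, m), k))), q, k))
Canonicalize subterm:  s(s(op(op(m, t(op(q, q), op(k, m, q), s(q, q, m))), m, q, q, s(q, k, q), q), t(s(op(q, op(u, q)), op(op(k, k), k), op(q, m)), t(op(q, m, m, q), op(m, k, m, op(k, u)), op(m, k, m)), op(q, op(t(q, q, k), m), k)), t(op(m, k, t(q, m, op(u, q)), q), op(op(op(q, k), m), m), t(op(q, op(q, k)), s(m, m, m), k))), q, k)  →  s(s(op(m, m, q, q, q, s(q, k, q), t(op(q, q), op(k, m, q), s(q, q, m))), t(s(op(q, q), op(k, k, k), op(m, q)), t(op(m, m, q, q), op(k, k, m, m), op(k, m, m)), op(k, m, q, t(q, q, k))), t(op(k, m, q, t(q, m, q)), op(k, m, m, q), t(op(k, q, q), s(m, m, m), k))), q, k)
Unit:  drop u
Sort arguments:  op(k, k, s(s(op(m, m, q, q, q, s(q, k, q), t(op(q, q), op(k, m, q), s(q, q, m))), t(s(op(q, q), op(k, k, k), op(m, q)), t(op(m, m, q, q), op(k, k, m, m), op(k, m, m)), op(k, m, q, t(q, q, k))), t(op(k, m, q, t(q, m, q)), op(k, m, m, q), t(op(k, q, q), s(m, m, m), k))), q, k))
Put back:  t(op(k, k, s(s(op(m, m, q, q, q, s(q, k, q), t(op(q, q), op(k, m, q), s(q, q, m))), t(s(op(q, q), op(k, k, k), op(m, q)), t(op(m, m, q, q), op(k, k, m, m), op(k, m, m)), op(k, m, q, t(q, q, k))), t(op(k, m, q, t(q, m, q)), op(k, m, m, q), t(op(k, q, q), s(m, m, m), k))), q, k)), k, m)

Answer: t(op(k, k, s(s(op(m, m, q, q, q, s(q, k, q), t(op(q, q), op(k, m, q), s(q, q, m))), t(s(op(q, q), op(k, k, k), op(m, q)), t(op(m, m, q, q), op(k, k, m, m), op(k, m, m)), op(k, m, q, t(q, q, k))), t(op(k, m, q, t(q, m, q)), op(k, m, m, q), t(op(k, q, q), s(m, m, m), k))), q, k)), k, m)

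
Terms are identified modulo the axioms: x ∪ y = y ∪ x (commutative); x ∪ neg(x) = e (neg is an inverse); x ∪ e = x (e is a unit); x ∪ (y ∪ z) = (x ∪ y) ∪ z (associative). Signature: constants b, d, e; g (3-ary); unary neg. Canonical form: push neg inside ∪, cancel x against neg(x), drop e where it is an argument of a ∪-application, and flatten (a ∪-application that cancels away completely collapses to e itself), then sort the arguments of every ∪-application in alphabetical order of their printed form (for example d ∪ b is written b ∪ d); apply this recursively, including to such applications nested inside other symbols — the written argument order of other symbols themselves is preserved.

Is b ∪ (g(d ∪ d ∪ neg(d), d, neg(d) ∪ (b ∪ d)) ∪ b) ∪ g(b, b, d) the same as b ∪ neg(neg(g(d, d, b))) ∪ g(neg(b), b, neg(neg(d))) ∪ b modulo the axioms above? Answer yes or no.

Left:  b ∪ (g(d ∪ d ∪ neg(d), d, neg(d) ∪ (b ∪ d)) ∪ b) ∪ g(b, b, d)
  Collect terms:  b ∪ b ∪ g(d, d, b) ∪ g(b, b, d)
  Order the arguments:  b ∪ b ∪ g(b, b, d) ∪ g(d, d, b)
Right:  b ∪ neg(neg(g(d, d, b))) ∪ g(neg(b), b, neg(neg(d))) ∪ b
  Push neg inside:  distribute neg over ∪ and collapse double neg
  Combine occurrences:  b ∪ b ∪ g(d, d, b) ∪ g(neg(b), b, d)

Answer: no — b ∪ b ∪ g(b, b, d) ∪ g(d, d, b) vs b ∪ b ∪ g(d, d, b) ∪ g(neg(b), b, d)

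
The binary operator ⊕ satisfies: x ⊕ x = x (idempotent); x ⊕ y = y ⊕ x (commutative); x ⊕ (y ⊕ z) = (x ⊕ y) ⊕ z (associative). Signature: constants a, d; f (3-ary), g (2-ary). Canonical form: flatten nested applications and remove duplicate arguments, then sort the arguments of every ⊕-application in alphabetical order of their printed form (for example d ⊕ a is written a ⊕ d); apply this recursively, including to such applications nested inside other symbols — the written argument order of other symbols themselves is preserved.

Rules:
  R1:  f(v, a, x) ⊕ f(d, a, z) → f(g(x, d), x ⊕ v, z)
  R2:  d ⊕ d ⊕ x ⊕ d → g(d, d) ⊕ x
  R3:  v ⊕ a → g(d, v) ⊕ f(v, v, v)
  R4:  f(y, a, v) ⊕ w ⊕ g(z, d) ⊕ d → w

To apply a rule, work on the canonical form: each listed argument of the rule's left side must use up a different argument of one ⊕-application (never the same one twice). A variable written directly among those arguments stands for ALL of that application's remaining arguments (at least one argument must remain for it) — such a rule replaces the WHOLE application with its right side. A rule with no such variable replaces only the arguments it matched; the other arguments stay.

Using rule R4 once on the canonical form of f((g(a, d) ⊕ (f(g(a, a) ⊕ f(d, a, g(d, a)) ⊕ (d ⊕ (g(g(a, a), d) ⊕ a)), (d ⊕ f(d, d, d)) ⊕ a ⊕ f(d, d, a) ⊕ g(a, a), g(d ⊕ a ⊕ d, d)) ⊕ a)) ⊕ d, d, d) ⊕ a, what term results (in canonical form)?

Canonical form:  a ⊕ f(a ⊕ d ⊕ f(a ⊕ d ⊕ f(d, a, g(d, a)) ⊕ g(a, a) ⊕ g(g(a, a), d), a ⊕ d ⊕ f(d, d, a) ⊕ f(d, d, d) ⊕ g(a, a), g(a ⊕ d, d)) ⊕ g(a, d), d, d)
Match R4:  consume d, f(d, a, g(d, a)), g(g(a, a), d);  v := g(d, a), w := a ⊕ g(a, a), y := d, z := g(a, a)
The extension variable absorbs all remaining arguments, so the whole application is rewritten.
New term:  a ⊕ f(a ⊕ d ⊕ f(a ⊕ g(a, a), a ⊕ d ⊕ f(d, d, a) ⊕ f(d, d, d) ⊕ g(a, a), g(a ⊕ d, d)) ⊕ g(a, d), d, d)

Answer: a ⊕ f(a ⊕ d ⊕ f(a ⊕ g(a, a), a ⊕ d ⊕ f(d, d, a) ⊕ f(d, d, d) ⊕ g(a, a), g(a ⊕ d, d)) ⊕ g(a, d), d, d)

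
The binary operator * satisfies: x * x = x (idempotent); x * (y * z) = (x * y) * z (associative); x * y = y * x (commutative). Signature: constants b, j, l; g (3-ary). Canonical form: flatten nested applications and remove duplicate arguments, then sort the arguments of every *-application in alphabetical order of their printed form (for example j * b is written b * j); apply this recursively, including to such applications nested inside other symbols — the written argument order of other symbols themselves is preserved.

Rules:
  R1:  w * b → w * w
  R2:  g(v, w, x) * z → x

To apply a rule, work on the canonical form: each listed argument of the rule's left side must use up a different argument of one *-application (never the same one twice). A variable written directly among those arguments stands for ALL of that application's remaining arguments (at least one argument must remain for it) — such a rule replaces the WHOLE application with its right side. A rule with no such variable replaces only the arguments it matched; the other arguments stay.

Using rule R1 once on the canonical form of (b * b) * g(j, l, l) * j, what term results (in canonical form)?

Answer: g(j, l, l) * j

Derivation:
Canonical form:  b * g(j, l, l) * j
R1 matches:  uses b;  w := g(j, l, l) * j
The extension variable absorbs all remaining arguments, so the whole application is rewritten.
Result:  g(j, l, l) * j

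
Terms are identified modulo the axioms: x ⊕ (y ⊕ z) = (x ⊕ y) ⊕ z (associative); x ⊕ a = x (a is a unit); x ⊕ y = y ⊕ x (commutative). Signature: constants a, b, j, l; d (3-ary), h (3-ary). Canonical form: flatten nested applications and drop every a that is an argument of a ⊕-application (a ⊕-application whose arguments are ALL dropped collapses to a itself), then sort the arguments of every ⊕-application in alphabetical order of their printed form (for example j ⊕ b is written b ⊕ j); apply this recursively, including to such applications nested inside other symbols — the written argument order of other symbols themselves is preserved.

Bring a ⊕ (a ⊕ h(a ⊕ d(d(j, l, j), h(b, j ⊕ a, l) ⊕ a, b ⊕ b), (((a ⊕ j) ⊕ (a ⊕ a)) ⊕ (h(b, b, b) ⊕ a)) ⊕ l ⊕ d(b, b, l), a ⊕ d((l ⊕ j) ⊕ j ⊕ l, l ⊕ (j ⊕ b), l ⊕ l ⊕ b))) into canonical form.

Flatten:  a ⊕ a ⊕ h(a ⊕ d(d(j, l, j), h(b, j ⊕ a, l) ⊕ a, b ⊕ b), (((a ⊕ j) ⊕ (a ⊕ a)) ⊕ (h(b, b, b) ⊕ a)) ⊕ l ⊕ d(b, b, l), a ⊕ d((l ⊕ j) ⊕ j ⊕ l, l ⊕ (j ⊕ b), l ⊕ l ⊕ b))
Inside:  h(a ⊕ d(d(j, l, j), h(b, j ⊕ a, l) ⊕ a, b ⊕ b), (((a ⊕ j) ⊕ (a ⊕ a)) ⊕ (h(b, b, b) ⊕ a)) ⊕ l ⊕ d(b, b, l), a ⊕ d((l ⊕ j) ⊕ j ⊕ l, l ⊕ (j ⊕ b), l ⊕ l ⊕ b))  →  h(d(d(j, l, j), h(b, j, l), b ⊕ b), d(b, b, l) ⊕ h(b, b, b) ⊕ j ⊕ l, d(j ⊕ j ⊕ l ⊕ l, b ⊕ j ⊕ l, b ⊕ l ⊕ l))
Drop the unit:  drop a (×2)
Order the arguments:  h(d(d(j, l, j), h(b, j, l), b ⊕ b), d(b, b, l) ⊕ h(b, b, b) ⊕ j ⊕ l, d(j ⊕ j ⊕ l ⊕ l, b ⊕ j ⊕ l, b ⊕ l ⊕ l))

Answer: h(d(d(j, l, j), h(b, j, l), b ⊕ b), d(b, b, l) ⊕ h(b, b, b) ⊕ j ⊕ l, d(j ⊕ j ⊕ l ⊕ l, b ⊕ j ⊕ l, b ⊕ l ⊕ l))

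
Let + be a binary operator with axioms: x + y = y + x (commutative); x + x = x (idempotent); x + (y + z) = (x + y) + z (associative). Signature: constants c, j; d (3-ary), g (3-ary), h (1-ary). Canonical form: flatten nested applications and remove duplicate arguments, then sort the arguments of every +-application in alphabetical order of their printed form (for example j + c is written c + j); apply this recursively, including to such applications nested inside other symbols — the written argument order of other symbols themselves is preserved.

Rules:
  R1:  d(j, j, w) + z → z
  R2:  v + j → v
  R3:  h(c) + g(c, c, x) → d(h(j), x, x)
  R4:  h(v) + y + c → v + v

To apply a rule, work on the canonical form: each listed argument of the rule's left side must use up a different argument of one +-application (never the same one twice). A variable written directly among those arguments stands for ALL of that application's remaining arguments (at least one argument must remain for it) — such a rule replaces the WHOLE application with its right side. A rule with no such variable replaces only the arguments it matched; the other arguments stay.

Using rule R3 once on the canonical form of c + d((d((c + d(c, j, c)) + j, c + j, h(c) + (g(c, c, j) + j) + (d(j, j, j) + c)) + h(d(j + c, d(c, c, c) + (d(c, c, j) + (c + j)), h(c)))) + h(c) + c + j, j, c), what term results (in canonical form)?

Canonical form:  c + d(c + d(c + d(c, j, c) + j, c + j, c + d(j, j, j) + g(c, c, j) + h(c) + j) + h(c) + h(d(c + j, c + d(c, c, c) + d(c, c, j) + j, h(c))) + j, j, c)
Apply R3:  consuming g(c, c, j), h(c);  x := j
Result:  c + d(c + d(c + d(c, j, c) + j, c + j, c + d(h(j), j, j) + d(j, j, j) + j) + h(c) + h(d(c + j, c + d(c, c, c) + d(c, c, j) + j, h(c))) + j, j, c)

Answer: c + d(c + d(c + d(c, j, c) + j, c + j, c + d(h(j), j, j) + d(j, j, j) + j) + h(c) + h(d(c + j, c + d(c, c, c) + d(c, c, j) + j, h(c))) + j, j, c)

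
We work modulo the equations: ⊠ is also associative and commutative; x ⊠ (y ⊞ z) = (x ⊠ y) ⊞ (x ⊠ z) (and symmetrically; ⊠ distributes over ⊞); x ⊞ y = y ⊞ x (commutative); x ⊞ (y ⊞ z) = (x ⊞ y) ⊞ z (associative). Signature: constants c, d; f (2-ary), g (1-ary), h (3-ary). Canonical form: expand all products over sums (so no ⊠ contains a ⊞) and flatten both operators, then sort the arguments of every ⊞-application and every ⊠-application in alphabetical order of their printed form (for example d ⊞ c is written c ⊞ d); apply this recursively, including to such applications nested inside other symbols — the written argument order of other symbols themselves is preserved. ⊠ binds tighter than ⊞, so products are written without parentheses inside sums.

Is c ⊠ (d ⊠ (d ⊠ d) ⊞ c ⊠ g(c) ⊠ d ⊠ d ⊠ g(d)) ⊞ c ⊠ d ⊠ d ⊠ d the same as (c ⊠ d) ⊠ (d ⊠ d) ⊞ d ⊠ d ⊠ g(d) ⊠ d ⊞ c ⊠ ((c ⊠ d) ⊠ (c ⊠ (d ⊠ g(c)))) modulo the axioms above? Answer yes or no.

Answer: no — c ⊠ c ⊠ d ⊠ d ⊠ g(c) ⊠ g(d) ⊞ c ⊠ d ⊠ d ⊠ d ⊞ c ⊠ d ⊠ d ⊠ d vs c ⊠ c ⊠ c ⊠ d ⊠ d ⊠ g(c) ⊞ c ⊠ d ⊠ d ⊠ d ⊞ d ⊠ d ⊠ d ⊠ g(d)

Derivation:
Left:  c ⊠ (d ⊠ (d ⊠ d) ⊞ c ⊠ g(c) ⊠ d ⊠ d ⊠ g(d)) ⊞ c ⊠ d ⊠ d ⊠ d
  Expand products over sums:  c ⊠ d ⊠ d ⊠ d ⊞ c ⊠ c ⊠ d ⊠ d ⊠ g(c) ⊠ g(d) ⊞ c ⊠ d ⊠ d ⊠ d
  Sort:  c ⊠ c ⊠ d ⊠ d ⊠ g(c) ⊠ g(d) ⊞ c ⊠ d ⊠ d ⊠ d ⊞ c ⊠ d ⊠ d ⊠ d
Right:  (c ⊠ d) ⊠ (d ⊠ d) ⊞ d ⊠ d ⊠ g(d) ⊠ d ⊞ c ⊠ ((c ⊠ d) ⊠ (c ⊠ (d ⊠ g(c))))
  Flatten:  c ⊠ d ⊠ d ⊠ d ⊞ d ⊠ d ⊠ d ⊠ g(d) ⊞ c ⊠ c ⊠ c ⊠ d ⊠ d ⊠ g(c)
  Sort arguments:  c ⊠ c ⊠ c ⊠ d ⊠ d ⊠ g(c) ⊞ c ⊠ d ⊠ d ⊠ d ⊞ d ⊠ d ⊠ d ⊠ g(d)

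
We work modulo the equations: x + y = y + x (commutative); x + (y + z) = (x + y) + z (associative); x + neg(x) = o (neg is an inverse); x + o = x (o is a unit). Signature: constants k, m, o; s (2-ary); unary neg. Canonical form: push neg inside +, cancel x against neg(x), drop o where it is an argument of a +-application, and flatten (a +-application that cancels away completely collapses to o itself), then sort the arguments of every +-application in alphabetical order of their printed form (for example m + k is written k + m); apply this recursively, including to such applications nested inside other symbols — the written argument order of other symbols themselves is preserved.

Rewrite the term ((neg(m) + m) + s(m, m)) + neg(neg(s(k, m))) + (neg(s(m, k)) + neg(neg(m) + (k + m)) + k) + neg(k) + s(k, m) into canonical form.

Push neg inside:  distribute neg over + and collapse double neg
Cancel:  m cancels
Combine occurrences:  s(m, m) + s(k, m) + s(k, m) + neg(s(m, k)) + neg(k)
Order the arguments:  neg(k) + neg(s(m, k)) + s(k, m) + s(k, m) + s(m, m)

Answer: neg(k) + neg(s(m, k)) + s(k, m) + s(k, m) + s(m, m)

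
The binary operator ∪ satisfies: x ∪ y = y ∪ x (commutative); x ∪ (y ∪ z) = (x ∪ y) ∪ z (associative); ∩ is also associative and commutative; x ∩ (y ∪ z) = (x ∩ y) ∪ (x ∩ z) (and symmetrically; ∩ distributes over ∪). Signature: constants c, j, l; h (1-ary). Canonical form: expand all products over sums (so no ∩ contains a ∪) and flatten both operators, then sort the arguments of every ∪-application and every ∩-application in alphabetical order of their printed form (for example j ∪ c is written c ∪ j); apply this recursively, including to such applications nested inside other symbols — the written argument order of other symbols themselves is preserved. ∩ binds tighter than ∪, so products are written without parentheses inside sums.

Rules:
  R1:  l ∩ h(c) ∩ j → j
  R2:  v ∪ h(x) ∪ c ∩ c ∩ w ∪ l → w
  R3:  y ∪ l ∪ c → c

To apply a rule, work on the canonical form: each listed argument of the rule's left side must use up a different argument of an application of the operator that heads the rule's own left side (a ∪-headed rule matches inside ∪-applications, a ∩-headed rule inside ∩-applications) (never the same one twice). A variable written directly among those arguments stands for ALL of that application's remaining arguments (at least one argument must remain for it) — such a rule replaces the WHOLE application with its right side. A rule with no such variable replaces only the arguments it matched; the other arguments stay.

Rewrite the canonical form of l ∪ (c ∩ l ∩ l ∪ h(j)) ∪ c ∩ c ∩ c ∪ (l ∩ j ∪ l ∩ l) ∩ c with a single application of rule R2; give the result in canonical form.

Answer: c

Derivation:
Canonical form:  c ∩ c ∩ c ∪ c ∩ j ∩ l ∪ c ∩ l ∩ l ∪ c ∩ l ∩ l ∪ h(j) ∪ l
R2 matches:  uses c ∩ c ∩ c, h(j), l;  v := c ∩ j ∩ l ∪ c ∩ l ∩ l ∪ c ∩ l ∩ l, w := c, x := j
Every leftover argument binds to the variable; the entire application is replaced.
Giving:  c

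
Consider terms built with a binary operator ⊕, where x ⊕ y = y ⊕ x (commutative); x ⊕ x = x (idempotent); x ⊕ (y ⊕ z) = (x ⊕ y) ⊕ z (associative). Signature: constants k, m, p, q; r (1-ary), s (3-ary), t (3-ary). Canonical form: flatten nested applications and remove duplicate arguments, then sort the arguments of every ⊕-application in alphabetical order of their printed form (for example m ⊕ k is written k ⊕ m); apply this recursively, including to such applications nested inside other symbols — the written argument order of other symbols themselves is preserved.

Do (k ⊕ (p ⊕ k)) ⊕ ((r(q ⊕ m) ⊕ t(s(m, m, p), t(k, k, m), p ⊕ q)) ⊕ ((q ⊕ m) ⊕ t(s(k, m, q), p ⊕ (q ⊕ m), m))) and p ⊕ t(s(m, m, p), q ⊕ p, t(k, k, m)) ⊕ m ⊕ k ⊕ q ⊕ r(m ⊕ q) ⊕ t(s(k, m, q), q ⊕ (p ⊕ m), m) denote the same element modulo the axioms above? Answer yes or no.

Answer: no — k ⊕ m ⊕ p ⊕ q ⊕ r(m ⊕ q) ⊕ t(s(k, m, q), m ⊕ p ⊕ q, m) ⊕ t(s(m, m, p), t(k, k, m), p ⊕ q) vs k ⊕ m ⊕ p ⊕ q ⊕ r(m ⊕ q) ⊕ t(s(k, m, q), m ⊕ p ⊕ q, m) ⊕ t(s(m, m, p), p ⊕ q, t(k, k, m))

Derivation:
Left:  (k ⊕ (p ⊕ k)) ⊕ ((r(q ⊕ m) ⊕ t(s(m, m, p), t(k, k, m), p ⊕ q)) ⊕ ((q ⊕ m) ⊕ t(s(k, m, q), p ⊕ (q ⊕ m), m)))
  Flatten:  k ⊕ p ⊕ k ⊕ r(q ⊕ m) ⊕ t(s(m, m, p), t(k, k, m), p ⊕ q) ⊕ q ⊕ m ⊕ t(s(k, m, q), p ⊕ (q ⊕ m), m)
  Canonicalize subterm:  r(q ⊕ m)  →  r(m ⊕ q)
  Inside:  t(s(k, m, q), p ⊕ (q ⊕ m), m)  →  t(s(k, m, q), m ⊕ p ⊕ q, m)
  Deduplicate:  drop duplicate k
  Sort arguments:  k ⊕ m ⊕ p ⊕ q ⊕ r(m ⊕ q) ⊕ t(s(k, m, q), m ⊕ p ⊕ q, m) ⊕ t(s(m, m, p), t(k, k, m), p ⊕ q)
Right:  p ⊕ t(s(m, m, p), q ⊕ p, t(k, k, m)) ⊕ m ⊕ k ⊕ q ⊕ r(m ⊕ q) ⊕ t(s(k, m, q), q ⊕ (p ⊕ m), m)
  Simplify inside:  t(s(m, m, p), q ⊕ p, t(k, k, m))  →  t(s(m, m, p), p ⊕ q, t(k, k, m))
  Inside:  t(s(k, m, q), q ⊕ (p ⊕ m), m)  →  t(s(k, m, q), m ⊕ p ⊕ q, m)
  Sort arguments:  k ⊕ m ⊕ p ⊕ q ⊕ r(m ⊕ q) ⊕ t(s(k, m, q), m ⊕ p ⊕ q, m) ⊕ t(s(m, m, p), p ⊕ q, t(k, k, m))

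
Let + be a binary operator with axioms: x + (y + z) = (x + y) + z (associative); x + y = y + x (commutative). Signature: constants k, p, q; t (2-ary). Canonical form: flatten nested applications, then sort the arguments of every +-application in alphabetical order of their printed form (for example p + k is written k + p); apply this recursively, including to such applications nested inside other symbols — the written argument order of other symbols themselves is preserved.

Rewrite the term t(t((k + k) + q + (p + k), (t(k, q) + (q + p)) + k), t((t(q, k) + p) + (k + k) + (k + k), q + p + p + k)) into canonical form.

Answer: t(t(k + k + k + p + q, k + p + q + t(k, q)), t(k + k + k + k + p + t(q, k), k + p + p + q))

Derivation:
Work inside:  (t(q, k) + p) + (k + k) + (k + k)
Un-nest:  t(q, k) + p + k + k + k + k
Order the arguments:  k + k + k + k + p + t(q, k)
Put back:  t(t(k + k + k + p + q, k + p + q + t(k, q)), t(k + k + k + k + p + t(q, k), k + p + p + q))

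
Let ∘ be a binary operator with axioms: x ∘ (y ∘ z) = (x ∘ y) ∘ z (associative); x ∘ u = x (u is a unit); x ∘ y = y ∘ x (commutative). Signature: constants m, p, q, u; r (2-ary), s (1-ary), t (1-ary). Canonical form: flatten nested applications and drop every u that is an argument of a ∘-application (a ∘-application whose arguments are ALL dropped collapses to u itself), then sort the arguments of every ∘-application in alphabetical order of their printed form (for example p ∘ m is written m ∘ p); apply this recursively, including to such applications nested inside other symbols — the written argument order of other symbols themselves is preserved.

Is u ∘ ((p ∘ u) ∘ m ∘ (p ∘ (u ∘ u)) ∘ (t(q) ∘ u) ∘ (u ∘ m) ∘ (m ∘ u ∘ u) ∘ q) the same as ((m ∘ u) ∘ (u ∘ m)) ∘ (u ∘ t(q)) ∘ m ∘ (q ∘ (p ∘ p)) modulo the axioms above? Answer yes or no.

Left:  u ∘ ((p ∘ u) ∘ m ∘ (p ∘ (u ∘ u)) ∘ (t(q) ∘ u) ∘ (u ∘ m) ∘ (m ∘ u ∘ u) ∘ q)
  Un-nest:  u ∘ p ∘ u ∘ m ∘ p ∘ u ∘ u ∘ t(q) ∘ u ∘ u ∘ m ∘ m ∘ u ∘ u ∘ q
  Units out:  drop u (×8)
  Order the arguments:  m ∘ m ∘ m ∘ p ∘ p ∘ q ∘ t(q)
Right:  ((m ∘ u) ∘ (u ∘ m)) ∘ (u ∘ t(q)) ∘ m ∘ (q ∘ (p ∘ p))
  Un-nest:  m ∘ u ∘ u ∘ m ∘ u ∘ t(q) ∘ m ∘ q ∘ p ∘ p
  Drop the unit:  drop u (×3)
  Sort arguments:  m ∘ m ∘ m ∘ p ∘ p ∘ q ∘ t(q)

Answer: yes — both canonical forms are m ∘ m ∘ m ∘ p ∘ p ∘ q ∘ t(q)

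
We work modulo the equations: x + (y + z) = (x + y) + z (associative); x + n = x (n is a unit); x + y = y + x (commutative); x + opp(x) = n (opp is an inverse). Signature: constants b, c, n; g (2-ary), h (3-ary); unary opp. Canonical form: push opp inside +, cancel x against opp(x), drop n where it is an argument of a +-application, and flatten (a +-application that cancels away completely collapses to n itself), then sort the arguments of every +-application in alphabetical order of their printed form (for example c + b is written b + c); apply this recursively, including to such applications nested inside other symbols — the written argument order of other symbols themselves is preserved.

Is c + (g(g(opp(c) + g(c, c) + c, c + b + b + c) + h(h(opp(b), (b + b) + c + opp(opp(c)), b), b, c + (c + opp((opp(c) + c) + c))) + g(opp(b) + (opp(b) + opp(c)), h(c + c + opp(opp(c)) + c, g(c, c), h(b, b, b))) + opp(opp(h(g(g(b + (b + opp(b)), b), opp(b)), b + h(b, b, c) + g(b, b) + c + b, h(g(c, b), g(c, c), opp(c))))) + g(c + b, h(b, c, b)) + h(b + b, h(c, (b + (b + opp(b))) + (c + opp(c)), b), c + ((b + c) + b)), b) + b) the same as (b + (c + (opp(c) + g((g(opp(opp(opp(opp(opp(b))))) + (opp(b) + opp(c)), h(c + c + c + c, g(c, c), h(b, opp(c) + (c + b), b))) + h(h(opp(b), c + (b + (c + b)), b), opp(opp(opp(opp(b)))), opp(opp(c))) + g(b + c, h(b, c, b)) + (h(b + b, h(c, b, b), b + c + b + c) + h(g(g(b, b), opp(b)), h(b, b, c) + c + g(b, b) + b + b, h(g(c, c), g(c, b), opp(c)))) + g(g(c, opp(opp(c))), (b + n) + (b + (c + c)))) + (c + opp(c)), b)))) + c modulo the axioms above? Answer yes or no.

Answer: no — b + c + g(g(b + c, h(b, c, b)) + g(g(c, c), b + b + c + c) + g(opp(b) + opp(b) + opp(c), h(c + c + c + c, g(c, c), h(b, b, b))) + h(b + b, h(c, b, b), b + b + c + c) + h(g(g(b, b), opp(b)), b + b + c + g(b, b) + h(b, b, c), h(g(c, b), g(c, c), opp(c))) + h(h(opp(b), b + b + c + c, b), b, c), b) vs b + c + g(g(b + c, h(b, c, b)) + g(g(c, c), b + b + c + c) + g(opp(b) + opp(b) + opp(c), h(c + c + c + c, g(c, c), h(b, b, b))) + h(b + b, h(c, b, b), b + b + c + c) + h(g(g(b, b), opp(b)), b + b + c + g(b, b) + h(b, b, c), h(g(c, c), g(c, b), opp(c))) + h(h(opp(b), b + b + c + c, b), b, c), b)

Derivation:
Left:  c + (g(g(opp(c) + g(c, c) + c, c + b + b + c) + h(h(opp(b), (b + b) + c + opp(opp(c)), b), b, c + (c + opp((opp(c) + c) + c))) + g(opp(b) + (opp(b) + opp(c)), h(c + c + opp(opp(c)) + c, g(c, c), h(b, b, b))) + opp(opp(h(g(g(b + (b + opp(b)), b), opp(b)), b + h(b, b, c) + g(b, b) + c + b, h(g(c, b), g(c, c), opp(c))))) + g(c + b, h(b, c, b)) + h(b + b, h(c, (b + (b + opp(b))) + (c + opp(c)), b), c + ((b + c) + b)), b) + b)
  Push opp inside:  distribute opp over + and collapse double opp
  Collect:  c + g(g(b + c, h(b, c, b)) + g(g(c, c), b + b + c + c) + g(opp(b) + opp(b) + opp(c), h(c + c + c + c, g(c, c), h(b, b, b))) + h(b + b, h(c, b, b), b + b + c + c) + h(g(g(b, b), opp(b)), b + b + c + g(b, b) + h(b, b, c), h(g(c, b), g(c, c), opp(c))) + h(h(opp(b), b + b + c + c, b), b, c), b) + b
  Sort:  b + c + g(g(b + c, h(b, c, b)) + g(g(c, c), b + b + c + c) + g(opp(b) + opp(b) + opp(c), h(c + c + c + c, g(c, c), h(b, b, b))) + h(b + b, h(c, b, b), b + b + c + c) + h(g(g(b, b), opp(b)), b + b + c + g(b, b) + h(b, b, c), h(g(c, b), g(c, c), opp(c))) + h(h(opp(b), b + b + c + c, b), b, c), b)
Right:  (b + (c + (opp(c) + g((g(opp(opp(opp(opp(opp(b))))) + (opp(b) + opp(c)), h(c + c + c + c, g(c, c), h(b, opp(c) + (c + b), b))) + h(h(opp(b), c + (b + (c + b)), b), opp(opp(opp(opp(b)))), opp(opp(c))) + g(b + c, h(b, c, b)) + (h(b + b, h(c, b, b), b + c + b + c) + h(g(g(b, b), opp(b)), h(b, b, c) + c + g(b, b) + b + b, h(g(c, c), g(c, b), opp(c)))) + g(g(c, opp(opp(c))), (b + n) + (b + (c + c)))) + (c + opp(c)), b)))) + c
  Push opp inside:  distribute opp over + and collapse double opp
  Collect:  b + c + g(g(b + c, h(b, c, b)) + g(g(c, c), b + b + c + c) + g(opp(b) + opp(b) + opp(c), h(c + c + c + c, g(c, c), h(b, b, b))) + h(b + b, h(c, b, b), b + b + c + c) + h(g(g(b, b), opp(b)), b + b + c + g(b, b) + h(b, b, c), h(g(c, c), g(c, b), opp(c))) + h(h(opp(b), b + b + c + c, b), b, c), b)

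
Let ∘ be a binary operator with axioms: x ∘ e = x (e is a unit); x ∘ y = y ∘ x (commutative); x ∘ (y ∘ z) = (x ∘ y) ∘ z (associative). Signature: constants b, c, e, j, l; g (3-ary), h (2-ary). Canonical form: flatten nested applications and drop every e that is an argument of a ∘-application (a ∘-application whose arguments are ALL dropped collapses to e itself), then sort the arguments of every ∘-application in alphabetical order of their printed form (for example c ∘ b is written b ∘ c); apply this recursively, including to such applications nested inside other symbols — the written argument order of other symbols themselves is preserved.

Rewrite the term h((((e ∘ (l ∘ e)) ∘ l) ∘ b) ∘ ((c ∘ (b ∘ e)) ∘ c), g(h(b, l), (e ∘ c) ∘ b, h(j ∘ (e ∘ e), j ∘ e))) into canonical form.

Answer: h(b ∘ b ∘ c ∘ c ∘ l ∘ l, g(h(b, l), b ∘ c, h(j, j)))

Derivation:
Focus inside:  (((e ∘ (l ∘ e)) ∘ l) ∘ b) ∘ ((c ∘ (b ∘ e)) ∘ c)
Un-nest:  e ∘ l ∘ e ∘ l ∘ b ∘ c ∘ b ∘ e ∘ c
Units out:  drop e (×3)
Sort:  b ∘ b ∘ c ∘ c ∘ l ∘ l
Put back:  h(b ∘ b ∘ c ∘ c ∘ l ∘ l, g(h(b, l), b ∘ c, h(j, j)))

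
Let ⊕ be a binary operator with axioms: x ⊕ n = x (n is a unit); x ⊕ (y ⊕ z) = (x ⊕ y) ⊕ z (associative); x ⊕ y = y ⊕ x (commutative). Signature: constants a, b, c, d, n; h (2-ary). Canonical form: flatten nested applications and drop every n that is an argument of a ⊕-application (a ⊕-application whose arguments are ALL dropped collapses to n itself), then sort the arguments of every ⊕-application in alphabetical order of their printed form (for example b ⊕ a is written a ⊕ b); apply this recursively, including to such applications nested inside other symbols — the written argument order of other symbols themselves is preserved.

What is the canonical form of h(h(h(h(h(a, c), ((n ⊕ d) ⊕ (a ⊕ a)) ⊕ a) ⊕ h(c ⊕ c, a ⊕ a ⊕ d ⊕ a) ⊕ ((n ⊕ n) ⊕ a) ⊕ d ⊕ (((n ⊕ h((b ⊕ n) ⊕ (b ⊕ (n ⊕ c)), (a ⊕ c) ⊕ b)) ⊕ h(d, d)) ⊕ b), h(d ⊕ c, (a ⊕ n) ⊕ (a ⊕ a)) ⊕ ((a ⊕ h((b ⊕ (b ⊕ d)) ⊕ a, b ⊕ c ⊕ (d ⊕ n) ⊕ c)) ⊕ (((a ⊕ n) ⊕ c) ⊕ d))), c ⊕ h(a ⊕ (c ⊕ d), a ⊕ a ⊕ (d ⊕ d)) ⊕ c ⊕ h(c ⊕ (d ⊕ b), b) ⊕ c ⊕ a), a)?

Answer: h(h(h(a ⊕ b ⊕ d ⊕ h(b ⊕ b ⊕ c, a ⊕ b ⊕ c) ⊕ h(c ⊕ c, a ⊕ a ⊕ a ⊕ d) ⊕ h(d, d) ⊕ h(h(a, c), a ⊕ a ⊕ a ⊕ d), a ⊕ a ⊕ c ⊕ d ⊕ h(a ⊕ b ⊕ b ⊕ d, b ⊕ c ⊕ c ⊕ d) ⊕ h(c ⊕ d, a ⊕ a ⊕ a)), a ⊕ c ⊕ c ⊕ c ⊕ h(a ⊕ c ⊕ d, a ⊕ a ⊕ d ⊕ d) ⊕ h(b ⊕ c ⊕ d, b)), a)

Derivation:
Focus inside:  h(h(a, c), ((n ⊕ d) ⊕ (a ⊕ a)) ⊕ a) ⊕ h(c ⊕ c, a ⊕ a ⊕ d ⊕ a) ⊕ ((n ⊕ n) ⊕ a) ⊕ d ⊕ (((n ⊕ h((b ⊕ n) ⊕ (b ⊕ (n ⊕ c)), (a ⊕ c) ⊕ b)) ⊕ h(d, d)) ⊕ b)
Merge nested applications:  h(h(a, c), ((n ⊕ d) ⊕ (a ⊕ a)) ⊕ a) ⊕ h(c ⊕ c, a ⊕ a ⊕ d ⊕ a) ⊕ n ⊕ n ⊕ a ⊕ d ⊕ n ⊕ h((b ⊕ n) ⊕ (b ⊕ (n ⊕ c)), (a ⊕ c) ⊕ b) ⊕ h(d, d) ⊕ b
Canonicalize subterm:  h(h(a, c), ((n ⊕ d) ⊕ (a ⊕ a)) ⊕ a)  →  h(h(a, c), a ⊕ a ⊕ a ⊕ d)
Canonicalize subterm:  h(c ⊕ c, a ⊕ a ⊕ d ⊕ a)  →  h(c ⊕ c, a ⊕ a ⊕ a ⊕ d)
Simplify inside:  h((b ⊕ n) ⊕ (b ⊕ (n ⊕ c)), (a ⊕ c) ⊕ b)  →  h(b ⊕ b ⊕ c, a ⊕ b ⊕ c)
Units out:  drop n (×3)
Sort arguments:  a ⊕ b ⊕ d ⊕ h(b ⊕ b ⊕ c, a ⊕ b ⊕ c) ⊕ h(c ⊕ c, a ⊕ a ⊕ a ⊕ d) ⊕ h(d, d) ⊕ h(h(a, c), a ⊕ a ⊕ a ⊕ d)
Rebuild:  h(h(h(a ⊕ b ⊕ d ⊕ h(b ⊕ b ⊕ c, a ⊕ b ⊕ c) ⊕ h(c ⊕ c, a ⊕ a ⊕ a ⊕ d) ⊕ h(d, d) ⊕ h(h(a, c), a ⊕ a ⊕ a ⊕ d), a ⊕ a ⊕ c ⊕ d ⊕ h(a ⊕ b ⊕ b ⊕ d, b ⊕ c ⊕ c ⊕ d) ⊕ h(c ⊕ d, a ⊕ a ⊕ a)), a ⊕ c ⊕ c ⊕ c ⊕ h(a ⊕ c ⊕ d, a ⊕ a ⊕ d ⊕ d) ⊕ h(b ⊕ c ⊕ d, b)), a)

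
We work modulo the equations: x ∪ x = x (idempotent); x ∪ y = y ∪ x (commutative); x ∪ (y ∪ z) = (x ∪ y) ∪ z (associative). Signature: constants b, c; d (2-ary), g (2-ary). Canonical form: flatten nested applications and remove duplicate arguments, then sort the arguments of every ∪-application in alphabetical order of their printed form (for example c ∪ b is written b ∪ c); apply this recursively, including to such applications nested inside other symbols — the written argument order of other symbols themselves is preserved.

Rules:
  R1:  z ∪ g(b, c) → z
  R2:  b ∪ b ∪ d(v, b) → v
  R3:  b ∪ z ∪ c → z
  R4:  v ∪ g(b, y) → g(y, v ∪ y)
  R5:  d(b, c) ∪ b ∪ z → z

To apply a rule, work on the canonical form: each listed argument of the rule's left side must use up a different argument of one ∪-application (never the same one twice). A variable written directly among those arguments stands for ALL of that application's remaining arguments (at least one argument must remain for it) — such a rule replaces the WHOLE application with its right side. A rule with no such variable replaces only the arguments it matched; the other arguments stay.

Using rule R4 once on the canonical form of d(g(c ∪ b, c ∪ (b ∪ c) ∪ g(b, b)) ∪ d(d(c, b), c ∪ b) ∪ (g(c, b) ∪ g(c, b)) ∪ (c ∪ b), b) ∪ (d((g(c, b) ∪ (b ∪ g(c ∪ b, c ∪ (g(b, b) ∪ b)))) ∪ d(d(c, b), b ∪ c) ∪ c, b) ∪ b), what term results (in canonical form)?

Answer: b ∪ d(b ∪ c ∪ d(d(c, b), b ∪ c) ∪ g(b ∪ c, g(b, b ∪ c)) ∪ g(c, b), b)

Derivation:
Canonical form:  b ∪ d(b ∪ c ∪ d(d(c, b), b ∪ c) ∪ g(b ∪ c, b ∪ c ∪ g(b, b)) ∪ g(c, b), b)
Apply R4:  consuming g(b, b);  v := b ∪ c, y := b
The variable takes the whole remainder — replace the entire application.
New term:  b ∪ d(b ∪ c ∪ d(d(c, b), b ∪ c) ∪ g(b ∪ c, g(b, b ∪ c)) ∪ g(c, b), b)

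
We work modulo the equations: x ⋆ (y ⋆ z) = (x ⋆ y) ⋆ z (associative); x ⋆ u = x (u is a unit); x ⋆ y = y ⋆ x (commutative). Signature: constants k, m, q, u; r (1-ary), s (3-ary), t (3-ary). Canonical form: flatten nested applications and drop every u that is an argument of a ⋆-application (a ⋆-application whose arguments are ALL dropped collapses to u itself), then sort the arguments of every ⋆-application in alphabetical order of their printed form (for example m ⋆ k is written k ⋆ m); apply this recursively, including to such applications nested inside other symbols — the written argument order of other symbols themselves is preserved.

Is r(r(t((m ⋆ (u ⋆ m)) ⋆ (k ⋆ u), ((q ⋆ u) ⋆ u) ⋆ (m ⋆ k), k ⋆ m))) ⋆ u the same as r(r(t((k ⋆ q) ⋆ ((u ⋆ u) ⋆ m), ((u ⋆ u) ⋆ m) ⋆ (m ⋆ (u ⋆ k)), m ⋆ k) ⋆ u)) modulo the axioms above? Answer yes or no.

Answer: no — r(r(t(k ⋆ m ⋆ m, k ⋆ m ⋆ q, k ⋆ m))) vs r(r(t(k ⋆ m ⋆ q, k ⋆ m ⋆ m, k ⋆ m)))

Derivation:
Left:  r(r(t((m ⋆ (u ⋆ m)) ⋆ (k ⋆ u), ((q ⋆ u) ⋆ u) ⋆ (m ⋆ k), k ⋆ m))) ⋆ u
  Simplify inside:  r(r(t((m ⋆ (u ⋆ m)) ⋆ (k ⋆ u), ((q ⋆ u) ⋆ u) ⋆ (m ⋆ k), k ⋆ m)))  →  r(r(t(k ⋆ m ⋆ m, k ⋆ m ⋆ q, k ⋆ m)))
  Drop the unit:  drop u
  Sort arguments:  r(r(t(k ⋆ m ⋆ m, k ⋆ m ⋆ q, k ⋆ m)))
Right:  r(r(t((k ⋆ q) ⋆ ((u ⋆ u) ⋆ m), ((u ⋆ u) ⋆ m) ⋆ (m ⋆ (u ⋆ k)), m ⋆ k) ⋆ u))
  Focus inside:  t((k ⋆ q) ⋆ ((u ⋆ u) ⋆ m), ((u ⋆ u) ⋆ m) ⋆ (m ⋆ (u ⋆ k)), m ⋆ k) ⋆ u
  Canonicalize subterm:  t((k ⋆ q) ⋆ ((u ⋆ u) ⋆ m), ((u ⋆ u) ⋆ m) ⋆ (m ⋆ (u ⋆ k)), m ⋆ k)  →  t(k ⋆ m ⋆ q, k ⋆ m ⋆ m, k ⋆ m)
  Drop the unit:  drop u
  Order the arguments:  t(k ⋆ m ⋆ q, k ⋆ m ⋆ m, k ⋆ m)
  Put back:  r(r(t(k ⋆ m ⋆ q, k ⋆ m ⋆ m, k ⋆ m)))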